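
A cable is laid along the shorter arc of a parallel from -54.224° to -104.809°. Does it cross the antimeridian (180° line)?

Signed shortest Δλ = ((-104.809 − -54.224 + 180) mod 360) − 180 = -50.585°.
Going west by 50.585° from -54.224° reaches -104.809° without touching 180°.

No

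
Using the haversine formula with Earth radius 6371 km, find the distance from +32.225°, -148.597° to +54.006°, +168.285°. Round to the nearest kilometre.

Δλ = 168.285 − -148.597 = 316.882°; wrapped into (−180°, 180°]: -43.118°.
Δφ = 54.006 − 32.225 = 21.781°.
a = sin²(Δφ/2) + cos φ₁ · cos φ₂ · sin²(Δλ/2) = 0.102827.
c = 2·atan2(√a, √(1−a)) = 0.65287 rad → d = 6371·c ≈ 4159.40 km.

4159 km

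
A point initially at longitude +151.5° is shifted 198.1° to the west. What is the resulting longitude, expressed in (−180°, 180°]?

Start at +151.5°; shift −198.1° → -46.6°.
-46.6° already lies in (−180°, 180°].

-46.6°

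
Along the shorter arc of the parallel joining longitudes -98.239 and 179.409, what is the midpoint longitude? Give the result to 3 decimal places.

-139.415°

Signed shortest Δλ from -98.239° to +179.409° is -82.352°.
Midpoint longitude = -98.239° + (-82.352°)/2 = -98.239° − 41.176° = -139.415°.
(The naïve average (-98.239 + +179.409)/2 = 40.585° is on the wrong side of the globe.)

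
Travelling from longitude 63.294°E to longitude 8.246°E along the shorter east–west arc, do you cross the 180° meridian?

Signed shortest Δλ = ((8.246 − 63.294 + 180) mod 360) − 180 = -55.048°.
Going west by 55.048° from +63.294° reaches +8.246° without touching 180°.

No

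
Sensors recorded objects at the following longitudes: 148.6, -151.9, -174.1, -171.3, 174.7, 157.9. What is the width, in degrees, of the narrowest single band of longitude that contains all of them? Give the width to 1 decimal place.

Sort the longitudes: -174.1°, -171.3°, -151.9°, +148.6°, +157.9°, +174.7°.
Eastward gaps between consecutive values (wrapping around): 2.8°, 19.4°, 300.5°, 9.3°, 16.8°, 11.2°.
Largest gap = 300.5° ⇒ minimal covering band is its complement: 360° − 300.5° = 59.5°.
Band runs from +148.6° eastward to -151.9°, crossing the antimeridian.

59.5°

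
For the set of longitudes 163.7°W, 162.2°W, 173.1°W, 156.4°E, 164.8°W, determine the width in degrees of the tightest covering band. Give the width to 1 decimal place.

41.4°

Sort the longitudes: -173.1°, -164.8°, -163.7°, -162.2°, +156.4°.
Eastward gaps between consecutive values (wrapping around): 8.3°, 1.1°, 1.5°, 318.6°, 30.5°.
Largest gap = 318.6° ⇒ minimal covering band is its complement: 360° − 318.6° = 41.4°.
Band runs from +156.4° eastward to -162.2°, crossing the antimeridian.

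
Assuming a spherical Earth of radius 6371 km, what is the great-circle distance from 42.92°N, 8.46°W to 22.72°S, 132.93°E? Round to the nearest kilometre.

Δλ = 132.93 − -8.46 = 141.39°.
Δφ = -22.72 − 42.92 = -65.64°.
a = sin²(Δφ/2) + cos φ₁ · cos φ₂ · sin²(Δλ/2) = 0.895420.
c = 2·atan2(√a, √(1−a)) = 2.48298 rad → d = 6371·c ≈ 15819.05 km.

15819 km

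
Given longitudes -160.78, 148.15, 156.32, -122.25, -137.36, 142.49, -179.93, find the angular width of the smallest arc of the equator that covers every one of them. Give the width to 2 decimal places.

95.26°

Sort the longitudes: -179.93°, -160.78°, -137.36°, -122.25°, +142.49°, +148.15°, +156.32°.
Eastward gaps between consecutive values (wrapping around): 19.15°, 23.42°, 15.11°, 264.74°, 5.66°, 8.17°, 23.75°.
Largest gap = 264.74° ⇒ minimal covering band is its complement: 360° − 264.74° = 95.26°.
Band runs from +142.49° eastward to -122.25°, crossing the antimeridian.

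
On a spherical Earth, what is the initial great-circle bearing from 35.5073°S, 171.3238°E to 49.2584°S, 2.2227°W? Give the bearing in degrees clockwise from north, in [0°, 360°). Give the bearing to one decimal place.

Δλ = -2.2227 − 171.3238 = -173.5465°.
θ = atan2( sin Δλ · cos φ₂ , cos φ₁ · sin φ₂ − sin φ₁ · cos φ₂ · cos Δλ )
  = atan2(-0.07336, -0.99343) = -175.777° → normalised to [0°, 360°): 184.223°.

184.2°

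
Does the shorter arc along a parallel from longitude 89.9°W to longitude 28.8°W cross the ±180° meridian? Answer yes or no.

Signed shortest Δλ = ((-28.8 − -89.9 + 180) mod 360) − 180 = 61.1°.
Going east by 61.1° from -89.9° reaches -28.8° without touching 180°.

No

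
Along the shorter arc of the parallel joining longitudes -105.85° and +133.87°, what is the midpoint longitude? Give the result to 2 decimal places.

Signed shortest Δλ from -105.85° to +133.87° is -120.28°.
Midpoint longitude = -105.85° + (-120.28°)/2 = -105.85° − 60.14° = -165.99°.
(The naïve average (-105.85 + +133.87)/2 = 14.01° is on the wrong side of the globe.)

-165.99°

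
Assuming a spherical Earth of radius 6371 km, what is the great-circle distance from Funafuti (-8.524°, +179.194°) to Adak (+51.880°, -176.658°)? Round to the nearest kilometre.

Δλ = -176.658 − 179.194 = -355.852°; wrapped into (−180°, 180°]: 4.148°.
Δφ = 51.880 − -8.524 = 60.404°.
a = sin²(Δφ/2) + cos φ₁ · cos φ₂ · sin²(Δλ/2) = 0.253859.
c = 2·atan2(√a, √(1−a)) = 1.05609 rad → d = 6371·c ≈ 6728.33 km.

6728 km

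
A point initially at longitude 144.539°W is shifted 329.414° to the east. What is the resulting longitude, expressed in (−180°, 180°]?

Start at -144.539°; shift +329.414° → +184.875°.
+184.875° lies outside (−180°, 180°]; subtract 360° → -175.125°.

175.125°W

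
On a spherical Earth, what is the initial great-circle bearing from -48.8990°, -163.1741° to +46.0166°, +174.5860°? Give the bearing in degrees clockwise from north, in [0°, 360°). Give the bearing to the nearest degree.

345°

Δλ = 174.5860 − -163.1741 = 337.7601°; wrapped into (−180°, 180°]: -22.2399°.
θ = atan2( sin Δλ · cos φ₂ , cos φ₁ · sin φ₂ − sin φ₁ · cos φ₂ · cos Δλ )
  = atan2(-0.26284, 0.95739) = -15.352° → normalised to [0°, 360°): 344.648°.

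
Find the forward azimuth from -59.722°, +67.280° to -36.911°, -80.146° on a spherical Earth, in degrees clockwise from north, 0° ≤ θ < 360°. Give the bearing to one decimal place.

205.9°

Δλ = -80.146 − 67.280 = -147.426°.
θ = atan2( sin Δλ · cos φ₂ , cos φ₁ · sin φ₂ − sin φ₁ · cos φ₂ · cos Δλ )
  = atan2(-0.43048, -0.88469) = -154.053° → normalised to [0°, 360°): 205.947°.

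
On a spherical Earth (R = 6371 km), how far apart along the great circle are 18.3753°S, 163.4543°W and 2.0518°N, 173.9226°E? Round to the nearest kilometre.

3360 km

Δλ = 173.9226 − -163.4543 = 337.3769°; wrapped into (−180°, 180°]: -22.6231°.
Δφ = 2.0518 − -18.3753 = 20.4271°.
a = sin²(Δφ/2) + cos φ₁ · cos φ₂ · sin²(Δλ/2) = 0.067929.
c = 2·atan2(√a, √(1−a)) = 0.52735 rad → d = 6371·c ≈ 3359.76 km.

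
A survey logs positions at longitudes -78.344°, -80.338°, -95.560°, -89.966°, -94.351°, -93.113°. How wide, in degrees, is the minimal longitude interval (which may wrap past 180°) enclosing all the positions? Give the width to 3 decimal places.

17.216°

Sort the longitudes: -95.560°, -94.351°, -93.113°, -89.966°, -80.338°, -78.344°.
Eastward gaps between consecutive values (wrapping around): 1.209°, 1.238°, 3.147°, 9.628°, 1.994°, 342.784°.
Largest gap = 342.784° ⇒ minimal covering band is its complement: 360° − 342.784° = 17.216°.
Band runs from -95.560° eastward to -78.344°.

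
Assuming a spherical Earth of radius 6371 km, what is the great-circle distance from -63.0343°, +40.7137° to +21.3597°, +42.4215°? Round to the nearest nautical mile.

5068 nmi

Δλ = 42.4215 − 40.7137 = 1.7078°.
Δφ = 21.3597 − -63.0343 = 84.3940°.
a = sin²(Δφ/2) + cos φ₁ · cos φ₂ · sin²(Δλ/2) = 0.451250.
c = 2·atan2(√a, √(1−a)) = 1.47314 rad → d = 6371·c ≈ 9385.39 km ≈ 5067.70 nmi.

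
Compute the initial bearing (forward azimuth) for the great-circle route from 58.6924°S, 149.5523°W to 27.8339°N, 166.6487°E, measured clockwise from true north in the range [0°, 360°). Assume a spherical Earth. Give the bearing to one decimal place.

Δλ = 166.6487 − -149.5523 = 316.2010°; wrapped into (−180°, 180°]: -43.7990°.
θ = atan2( sin Δλ · cos φ₂ , cos φ₁ · sin φ₂ − sin φ₁ · cos φ₂ · cos Δλ )
  = atan2(-0.61205, 0.78795) = -37.839° → normalised to [0°, 360°): 322.161°.

322.2°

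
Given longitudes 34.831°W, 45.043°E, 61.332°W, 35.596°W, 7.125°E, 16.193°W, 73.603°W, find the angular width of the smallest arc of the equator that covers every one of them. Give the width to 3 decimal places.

118.646°

Sort the longitudes: -73.603°, -61.332°, -35.596°, -34.831°, -16.193°, +7.125°, +45.043°.
Eastward gaps between consecutive values (wrapping around): 12.271°, 25.736°, 0.765°, 18.638°, 23.318°, 37.918°, 241.354°.
Largest gap = 241.354° ⇒ minimal covering band is its complement: 360° − 241.354° = 118.646°.
Band runs from -73.603° eastward to +45.043°.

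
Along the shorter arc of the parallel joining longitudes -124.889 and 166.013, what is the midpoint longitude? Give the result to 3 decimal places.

-159.438°

Signed shortest Δλ from -124.889° to +166.013° is -69.098°.
Midpoint longitude = -124.889° + (-69.098°)/2 = -124.889° − 34.549° = -159.438°.
(The naïve average (-124.889 + +166.013)/2 = 20.562° is on the wrong side of the globe.)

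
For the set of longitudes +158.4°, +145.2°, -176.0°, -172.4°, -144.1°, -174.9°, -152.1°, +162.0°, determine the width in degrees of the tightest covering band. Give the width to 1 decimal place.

70.7°

Sort the longitudes: -176.0°, -174.9°, -172.4°, -152.1°, -144.1°, +145.2°, +158.4°, +162.0°.
Eastward gaps between consecutive values (wrapping around): 1.1°, 2.5°, 20.3°, 8.0°, 289.3°, 13.2°, 3.6°, 22.0°.
Largest gap = 289.3° ⇒ minimal covering band is its complement: 360° − 289.3° = 70.7°.
Band runs from +145.2° eastward to -144.1°, crossing the antimeridian.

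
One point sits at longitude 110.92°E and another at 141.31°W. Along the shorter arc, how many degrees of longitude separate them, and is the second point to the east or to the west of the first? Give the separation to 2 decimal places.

107.77° east

Raw difference: -141.31 − 110.92 = -252.23°.
Normalise into (−180°, 180°]: -252.23° + 360° = 107.77°.
Positive ⇒ the second point lies to the east; separation 107.77°.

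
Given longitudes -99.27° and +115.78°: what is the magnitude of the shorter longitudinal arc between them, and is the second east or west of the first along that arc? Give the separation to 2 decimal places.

Raw difference: 115.78 − -99.27 = 215.05°.
Normalise into (−180°, 180°]: 215.05° − 360° = -144.95°.
Negative ⇒ the second point lies to the west; separation 144.95°.

144.95° west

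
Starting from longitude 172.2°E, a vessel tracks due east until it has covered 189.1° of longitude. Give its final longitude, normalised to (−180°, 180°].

Start at +172.2°; shift +189.1° → +361.3°.
+361.3° lies outside (−180°, 180°]; subtract 360° → +1.3°.

1.3°E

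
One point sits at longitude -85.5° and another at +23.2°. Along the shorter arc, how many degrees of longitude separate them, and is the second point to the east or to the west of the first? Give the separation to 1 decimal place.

Raw difference: 23.2 − -85.5 = 108.7°.
Normalise into (−180°, 180°]: 108.7° stays 108.7°.
Positive ⇒ the second point lies to the east; separation 108.7°.

108.7° east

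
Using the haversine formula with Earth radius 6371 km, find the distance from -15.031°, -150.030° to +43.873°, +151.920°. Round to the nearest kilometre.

8798 km

Δλ = 151.920 − -150.030 = 301.950°; wrapped into (−180°, 180°]: -58.050°.
Δφ = 43.873 − -15.031 = 58.904°.
a = sin²(Δφ/2) + cos φ₁ · cos φ₂ · sin²(Δλ/2) = 0.405659.
c = 2·atan2(√a, √(1−a)) = 1.38098 rad → d = 6371·c ≈ 8798.20 km.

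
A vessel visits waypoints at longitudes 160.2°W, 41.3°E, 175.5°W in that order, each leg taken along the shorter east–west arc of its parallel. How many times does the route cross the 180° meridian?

2

Leg 1: -160.2° → +41.3°, shortest Δλ = -158.5° (west) — crosses 180°.
Leg 2: +41.3° → -175.5°, shortest Δλ = 143.2° (east) — crosses 180°.
Total crossings: 2.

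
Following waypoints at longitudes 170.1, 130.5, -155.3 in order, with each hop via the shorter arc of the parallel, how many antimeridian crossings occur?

1

Leg 1: +170.1° → +130.5°, shortest Δλ = -39.6° (west) — does not cross 180°.
Leg 2: +130.5° → -155.3°, shortest Δλ = 74.2° (east) — crosses 180°.
Total crossings: 1.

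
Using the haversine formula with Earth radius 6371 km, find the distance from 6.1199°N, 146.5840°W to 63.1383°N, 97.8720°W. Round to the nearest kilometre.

7444 km

Δλ = -97.8720 − -146.5840 = 48.7120°.
Δφ = 63.1383 − 6.1199 = 57.0184°.
a = sin²(Δφ/2) + cos φ₁ · cos φ₂ · sin²(Δλ/2) = 0.304225.
c = 2·atan2(√a, √(1−a)) = 1.16848 rad → d = 6371·c ≈ 7444.39 km.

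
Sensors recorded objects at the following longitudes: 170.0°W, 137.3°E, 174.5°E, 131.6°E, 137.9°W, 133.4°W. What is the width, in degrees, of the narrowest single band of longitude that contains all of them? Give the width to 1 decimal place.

95.0°

Sort the longitudes: -170.0°, -137.9°, -133.4°, +131.6°, +137.3°, +174.5°.
Eastward gaps between consecutive values (wrapping around): 32.1°, 4.5°, 265.0°, 5.7°, 37.2°, 15.5°.
Largest gap = 265.0° ⇒ minimal covering band is its complement: 360° − 265.0° = 95.0°.
Band runs from +131.6° eastward to -133.4°, crossing the antimeridian.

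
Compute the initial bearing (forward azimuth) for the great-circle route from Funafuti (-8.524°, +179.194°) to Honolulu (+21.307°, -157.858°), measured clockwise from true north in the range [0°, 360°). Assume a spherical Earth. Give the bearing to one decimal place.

Δλ = -157.858 − 179.194 = -337.052°; wrapped into (−180°, 180°]: 22.948°.
θ = atan2( sin Δλ · cos φ₂ , cos φ₁ · sin φ₂ − sin φ₁ · cos φ₂ · cos Δλ )
  = atan2(0.36324, 0.48651) = 36.746° → normalised to [0°, 360°): 36.746°.

36.7°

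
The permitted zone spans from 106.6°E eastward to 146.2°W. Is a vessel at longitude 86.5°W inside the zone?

Band width going east from +106.6° to -146.2°: ((-146.2 − 106.6) mod 360) = 107.2°.
Offset of -86.5° east of the west edge: ((-86.5 − 106.6) mod 360) = 166.9°.
166.9° > 107.2° ⇒ outside.

No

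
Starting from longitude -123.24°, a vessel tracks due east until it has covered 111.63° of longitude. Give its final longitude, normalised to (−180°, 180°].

-11.61°

Start at -123.24°; shift +111.63° → -11.61°.
-11.61° already lies in (−180°, 180°].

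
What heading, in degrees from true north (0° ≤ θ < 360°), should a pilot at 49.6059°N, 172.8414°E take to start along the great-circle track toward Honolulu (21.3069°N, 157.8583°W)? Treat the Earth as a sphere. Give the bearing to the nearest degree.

Δλ = -157.8583 − 172.8414 = -330.6997°; wrapped into (−180°, 180°]: 29.3003°.
θ = atan2( sin Δλ · cos φ₂ , cos φ₁ · sin φ₂ − sin φ₁ · cos φ₂ · cos Δλ )
  = atan2(0.45594, -0.38330) = 130.053° → normalised to [0°, 360°): 130.053°.

130°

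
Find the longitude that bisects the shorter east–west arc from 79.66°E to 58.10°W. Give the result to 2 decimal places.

10.78°E

Signed shortest Δλ from +79.66° to -58.10° is -137.76°.
Midpoint longitude = +79.66° + (-137.76°)/2 = +79.66° − 68.88° = +10.78°.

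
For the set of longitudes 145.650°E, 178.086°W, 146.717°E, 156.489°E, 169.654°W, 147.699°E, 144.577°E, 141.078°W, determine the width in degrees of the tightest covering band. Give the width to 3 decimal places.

74.345°

Sort the longitudes: -178.086°, -169.654°, -141.078°, +144.577°, +145.650°, +146.717°, +147.699°, +156.489°.
Eastward gaps between consecutive values (wrapping around): 8.432°, 28.576°, 285.655°, 1.073°, 1.067°, 0.982°, 8.790°, 25.425°.
Largest gap = 285.655° ⇒ minimal covering band is its complement: 360° − 285.655° = 74.345°.
Band runs from +144.577° eastward to -141.078°, crossing the antimeridian.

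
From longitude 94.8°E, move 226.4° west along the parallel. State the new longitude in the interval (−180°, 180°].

Start at +94.8°; shift −226.4° → -131.6°.
-131.6° already lies in (−180°, 180°].

131.6°W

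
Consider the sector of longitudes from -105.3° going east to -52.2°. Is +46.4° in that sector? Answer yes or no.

No

Band width going east from -105.3° to -52.2°: ((-52.2 − -105.3) mod 360) = 53.1°.
Offset of +46.4° east of the west edge: ((46.4 − -105.3) mod 360) = 151.7°.
151.7° > 53.1° ⇒ outside.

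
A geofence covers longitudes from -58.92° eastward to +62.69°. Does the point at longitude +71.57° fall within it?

No

Band width going east from -58.92° to +62.69°: ((62.69 − -58.92) mod 360) = 121.61°.
Offset of +71.57° east of the west edge: ((71.57 − -58.92) mod 360) = 130.49°.
130.49° > 121.61° ⇒ outside.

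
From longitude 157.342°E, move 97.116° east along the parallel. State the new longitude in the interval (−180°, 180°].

Start at +157.342°; shift +97.116° → +254.458°.
+254.458° lies outside (−180°, 180°]; subtract 360° → -105.542°.

105.542°W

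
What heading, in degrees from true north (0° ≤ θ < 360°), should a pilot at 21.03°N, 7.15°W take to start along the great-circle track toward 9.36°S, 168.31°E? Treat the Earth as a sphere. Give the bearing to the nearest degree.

21°

Δλ = 168.31 − -7.15 = 175.46°.
θ = atan2( sin Δλ · cos φ₂ , cos φ₁ · sin φ₂ − sin φ₁ · cos φ₂ · cos Δλ )
  = atan2(0.07810, 0.20116) = 21.219° → normalised to [0°, 360°): 21.219°.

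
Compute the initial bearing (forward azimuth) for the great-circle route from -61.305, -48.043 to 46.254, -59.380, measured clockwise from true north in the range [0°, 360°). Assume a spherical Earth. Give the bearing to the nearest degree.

Δλ = -59.380 − -48.043 = -11.337°.
θ = atan2( sin Δλ · cos φ₂ , cos φ₁ · sin φ₂ − sin φ₁ · cos φ₂ · cos Δλ )
  = atan2(-0.13593, 0.94157) = -8.215° → normalised to [0°, 360°): 351.785°.

352°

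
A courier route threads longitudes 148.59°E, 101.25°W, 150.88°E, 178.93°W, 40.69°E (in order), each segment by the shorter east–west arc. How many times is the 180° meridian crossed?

Leg 1: +148.59° → -101.25°, shortest Δλ = 110.16° (east) — crosses 180°.
Leg 2: -101.25° → +150.88°, shortest Δλ = -107.87° (west) — crosses 180°.
Leg 3: +150.88° → -178.93°, shortest Δλ = 30.19° (east) — crosses 180°.
Leg 4: -178.93° → +40.69°, shortest Δλ = -140.38° (west) — crosses 180°.
Total crossings: 4.

4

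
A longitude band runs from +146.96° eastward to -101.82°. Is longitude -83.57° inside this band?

No

Band width going east from +146.96° to -101.82°: ((-101.82 − 146.96) mod 360) = 111.22°.
Offset of -83.57° east of the west edge: ((-83.57 − 146.96) mod 360) = 129.47°.
129.47° > 111.22° ⇒ outside.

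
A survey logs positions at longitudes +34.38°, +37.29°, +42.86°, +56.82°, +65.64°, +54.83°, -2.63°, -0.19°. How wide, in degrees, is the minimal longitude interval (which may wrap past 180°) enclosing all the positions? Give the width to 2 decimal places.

68.27°

Sort the longitudes: -2.63°, -0.19°, +34.38°, +37.29°, +42.86°, +54.83°, +56.82°, +65.64°.
Eastward gaps between consecutive values (wrapping around): 2.44°, 34.57°, 2.91°, 5.57°, 11.97°, 1.99°, 8.82°, 291.73°.
Largest gap = 291.73° ⇒ minimal covering band is its complement: 360° − 291.73° = 68.27°.
Band runs from -2.63° eastward to +65.64°.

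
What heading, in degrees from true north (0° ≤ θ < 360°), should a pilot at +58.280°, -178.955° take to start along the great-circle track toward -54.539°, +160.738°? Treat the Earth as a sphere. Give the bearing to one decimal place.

192.7°

Δλ = 160.738 − -178.955 = 339.693°; wrapped into (−180°, 180°]: -20.307°.
θ = atan2( sin Δλ · cos φ₂ , cos φ₁ · sin φ₂ − sin φ₁ · cos φ₂ · cos Δλ )
  = atan2(-0.20134, -0.89106) = -167.268° → normalised to [0°, 360°): 192.732°.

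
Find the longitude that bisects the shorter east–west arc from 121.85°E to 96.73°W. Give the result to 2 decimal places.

167.44°W

Signed shortest Δλ from +121.85° to -96.73° is +141.42°.
Midpoint longitude = +121.85° + (+141.42°)/2 = +121.85° + 70.71° = +192.56°.
Normalise into (−180°, 180°]: -167.44°.
(The naïve average (+121.85 + -96.73)/2 = 12.56° is on the wrong side of the globe.)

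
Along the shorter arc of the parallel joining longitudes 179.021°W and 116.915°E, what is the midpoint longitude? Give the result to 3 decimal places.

148.947°E

Signed shortest Δλ from -179.021° to +116.915° is -64.064°.
Midpoint longitude = -179.021° + (-64.064°)/2 = -179.021° − 32.032° = -211.053°.
Normalise into (−180°, 180°]: +148.947°.
(The naïve average (-179.021 + +116.915)/2 = -31.053° is on the wrong side of the globe.)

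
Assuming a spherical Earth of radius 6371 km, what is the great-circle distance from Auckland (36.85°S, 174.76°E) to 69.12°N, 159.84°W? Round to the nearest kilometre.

Δλ = -159.84 − 174.76 = -334.60°; wrapped into (−180°, 180°]: 25.40°.
Δφ = 69.12 − -36.85 = 105.97°.
a = sin²(Δφ/2) + cos φ₁ · cos φ₂ · sin²(Δλ/2) = 0.651352.
c = 2·atan2(√a, √(1−a)) = 1.87832 rad → d = 6371·c ≈ 11966.80 km.

11967 km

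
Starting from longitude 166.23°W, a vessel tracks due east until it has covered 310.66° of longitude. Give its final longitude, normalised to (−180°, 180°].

Start at -166.23°; shift +310.66° → +144.43°.
+144.43° already lies in (−180°, 180°].

144.43°E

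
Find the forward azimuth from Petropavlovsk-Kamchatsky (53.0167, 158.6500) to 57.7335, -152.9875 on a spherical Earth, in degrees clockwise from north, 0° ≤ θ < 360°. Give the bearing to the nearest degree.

Δλ = -152.9875 − 158.6500 = -311.6375°; wrapped into (−180°, 180°]: 48.3625°.
θ = atan2( sin Δλ · cos φ₂ , cos φ₁ · sin φ₂ − sin φ₁ · cos φ₂ · cos Δλ )
  = atan2(0.39899, 0.22534) = 60.543° → normalised to [0°, 360°): 60.543°.

61°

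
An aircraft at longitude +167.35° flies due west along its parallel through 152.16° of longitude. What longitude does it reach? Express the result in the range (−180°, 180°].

+15.19°

Start at +167.35°; shift −152.16° → +15.19°.
+15.19° already lies in (−180°, 180°].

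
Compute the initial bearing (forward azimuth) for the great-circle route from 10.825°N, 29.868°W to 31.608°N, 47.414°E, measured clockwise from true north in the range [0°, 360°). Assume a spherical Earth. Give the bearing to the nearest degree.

60°

Δλ = 47.414 − -29.868 = 77.282°.
θ = atan2( sin Δλ · cos φ₂ , cos φ₁ · sin φ₂ − sin φ₁ · cos φ₂ · cos Δλ )
  = atan2(0.83076, 0.47957) = 60.004° → normalised to [0°, 360°): 60.004°.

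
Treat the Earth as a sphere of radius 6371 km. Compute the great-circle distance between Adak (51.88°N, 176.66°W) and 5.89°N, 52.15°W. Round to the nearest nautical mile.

Δλ = -52.15 − -176.66 = 124.51°.
Δφ = 5.89 − 51.88 = -45.99°.
a = sin²(Δφ/2) + cos φ₁ · cos φ₂ · sin²(Δλ/2) = 0.633579.
c = 2·atan2(√a, √(1−a)) = 1.84124 rad → d = 6371·c ≈ 11730.54 km ≈ 6333.98 nmi.

6334 nmi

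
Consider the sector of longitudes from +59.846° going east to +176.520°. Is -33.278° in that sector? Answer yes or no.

No

Band width going east from +59.846° to +176.520°: ((176.520 − 59.846) mod 360) = 116.674°.
Offset of -33.278° east of the west edge: ((-33.278 − 59.846) mod 360) = 266.876°.
266.876° > 116.674° ⇒ outside.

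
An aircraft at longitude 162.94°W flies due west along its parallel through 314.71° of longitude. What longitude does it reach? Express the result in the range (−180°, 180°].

117.65°W

Start at -162.94°; shift −314.71° → -477.65°.
-477.65° lies outside (−180°, 180°]; add 360° → -117.65°.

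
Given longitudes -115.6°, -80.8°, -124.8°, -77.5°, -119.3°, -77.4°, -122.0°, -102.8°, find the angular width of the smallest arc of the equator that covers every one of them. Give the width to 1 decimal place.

47.4°

Sort the longitudes: -124.8°, -122.0°, -119.3°, -115.6°, -102.8°, -80.8°, -77.5°, -77.4°.
Eastward gaps between consecutive values (wrapping around): 2.8°, 2.7°, 3.7°, 12.8°, 22.0°, 3.3°, 0.1°, 312.6°.
Largest gap = 312.6° ⇒ minimal covering band is its complement: 360° − 312.6° = 47.4°.
Band runs from -124.8° eastward to -77.4°.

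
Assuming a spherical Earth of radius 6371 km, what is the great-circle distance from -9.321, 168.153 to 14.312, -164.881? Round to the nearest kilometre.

3969 km

Δλ = -164.881 − 168.153 = -333.034°; wrapped into (−180°, 180°]: 26.966°.
Δφ = 14.312 − -9.321 = 23.633°.
a = sin²(Δφ/2) + cos φ₁ · cos φ₂ · sin²(Δλ/2) = 0.093913.
c = 2·atan2(√a, √(1−a)) = 0.62293 rad → d = 6371·c ≈ 3968.68 km.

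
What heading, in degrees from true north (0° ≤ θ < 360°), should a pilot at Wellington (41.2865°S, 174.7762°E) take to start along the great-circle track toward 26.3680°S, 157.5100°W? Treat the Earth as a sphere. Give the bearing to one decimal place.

Δλ = -157.5100 − 174.7762 = -332.2862°; wrapped into (−180°, 180°]: 27.7138°.
θ = atan2( sin Δλ · cos φ₂ , cos φ₁ · sin φ₂ − sin φ₁ · cos φ₂ · cos Δλ )
  = atan2(0.41667, 0.18963) = 65.530° → normalised to [0°, 360°): 65.530°.

65.5°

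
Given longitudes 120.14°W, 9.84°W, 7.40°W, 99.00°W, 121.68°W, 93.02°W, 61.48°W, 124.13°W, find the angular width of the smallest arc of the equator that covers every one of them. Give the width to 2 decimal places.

116.73°

Sort the longitudes: -124.13°, -121.68°, -120.14°, -99.00°, -93.02°, -61.48°, -9.84°, -7.40°.
Eastward gaps between consecutive values (wrapping around): 2.45°, 1.54°, 21.14°, 5.98°, 31.54°, 51.64°, 2.44°, 243.27°.
Largest gap = 243.27° ⇒ minimal covering band is its complement: 360° − 243.27° = 116.73°.
Band runs from -124.13° eastward to -7.40°.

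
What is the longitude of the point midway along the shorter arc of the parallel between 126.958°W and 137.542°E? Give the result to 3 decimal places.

174.708°W

Signed shortest Δλ from -126.958° to +137.542° is -95.500°.
Midpoint longitude = -126.958° + (-95.500°)/2 = -126.958° − 47.750° = -174.708°.
(The naïve average (-126.958 + +137.542)/2 = 5.292° is on the wrong side of the globe.)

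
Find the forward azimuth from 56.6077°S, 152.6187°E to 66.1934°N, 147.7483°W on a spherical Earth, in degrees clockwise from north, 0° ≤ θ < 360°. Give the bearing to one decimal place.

Δλ = -147.7483 − 152.6187 = -300.3670°; wrapped into (−180°, 180°]: 59.6330°.
θ = atan2( sin Δλ · cos φ₂ , cos φ₁ · sin φ₂ − sin φ₁ · cos φ₂ · cos Δλ )
  = atan2(0.34827, 0.67391) = 27.329° → normalised to [0°, 360°): 27.329°.

27.3°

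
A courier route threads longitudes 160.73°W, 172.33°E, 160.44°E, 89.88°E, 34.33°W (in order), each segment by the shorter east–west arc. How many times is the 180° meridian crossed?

1

Leg 1: -160.73° → +172.33°, shortest Δλ = -26.94° (west) — crosses 180°.
Leg 2: +172.33° → +160.44°, shortest Δλ = -11.89° (west) — does not cross 180°.
Leg 3: +160.44° → +89.88°, shortest Δλ = -70.56° (west) — does not cross 180°.
Leg 4: +89.88° → -34.33°, shortest Δλ = -124.21° (west) — does not cross 180°.
Total crossings: 1.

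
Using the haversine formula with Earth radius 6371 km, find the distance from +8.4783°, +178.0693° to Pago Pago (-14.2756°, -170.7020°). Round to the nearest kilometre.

2817 km

Δλ = -170.7020 − 178.0693 = -348.7713°; wrapped into (−180°, 180°]: 11.2287°.
Δφ = -14.2756 − 8.4783 = -22.7539°.
a = sin²(Δφ/2) + cos φ₁ · cos φ₂ · sin²(Δλ/2) = 0.048087.
c = 2·atan2(√a, √(1−a)) = 0.44217 rad → d = 6371·c ≈ 2817.05 km.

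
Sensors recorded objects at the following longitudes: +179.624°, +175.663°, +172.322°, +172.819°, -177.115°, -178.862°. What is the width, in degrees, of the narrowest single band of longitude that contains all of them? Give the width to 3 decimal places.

10.563°

Sort the longitudes: -178.862°, -177.115°, +172.322°, +172.819°, +175.663°, +179.624°.
Eastward gaps between consecutive values (wrapping around): 1.747°, 349.437°, 0.497°, 2.844°, 3.961°, 1.514°.
Largest gap = 349.437° ⇒ minimal covering band is its complement: 360° − 349.437° = 10.563°.
Band runs from +172.322° eastward to -177.115°, crossing the antimeridian.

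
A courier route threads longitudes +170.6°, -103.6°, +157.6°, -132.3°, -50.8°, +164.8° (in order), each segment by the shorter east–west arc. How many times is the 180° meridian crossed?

4

Leg 1: +170.6° → -103.6°, shortest Δλ = 85.8° (east) — crosses 180°.
Leg 2: -103.6° → +157.6°, shortest Δλ = -98.8° (west) — crosses 180°.
Leg 3: +157.6° → -132.3°, shortest Δλ = 70.1° (east) — crosses 180°.
Leg 4: -132.3° → -50.8°, shortest Δλ = 81.5° (east) — does not cross 180°.
Leg 5: -50.8° → +164.8°, shortest Δλ = -144.4° (west) — crosses 180°.
Total crossings: 4.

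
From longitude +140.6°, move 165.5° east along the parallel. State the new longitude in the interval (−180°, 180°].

-53.9°

Start at +140.6°; shift +165.5° → +306.1°.
+306.1° lies outside (−180°, 180°]; subtract 360° → -53.9°.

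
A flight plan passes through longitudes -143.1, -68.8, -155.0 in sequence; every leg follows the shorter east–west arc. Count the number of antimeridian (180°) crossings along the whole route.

0

Leg 1: -143.1° → -68.8°, shortest Δλ = 74.3° (east) — does not cross 180°.
Leg 2: -68.8° → -155.0°, shortest Δλ = -86.2° (west) — does not cross 180°.
Total crossings: 0.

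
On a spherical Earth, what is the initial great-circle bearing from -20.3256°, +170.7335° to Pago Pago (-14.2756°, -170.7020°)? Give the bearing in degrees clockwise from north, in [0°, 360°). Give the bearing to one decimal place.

74.1°

Δλ = -170.7020 − 170.7335 = -341.4355°; wrapped into (−180°, 180°]: 18.5645°.
θ = atan2( sin Δλ · cos φ₂ , cos φ₁ · sin φ₂ − sin φ₁ · cos φ₂ · cos Δλ )
  = atan2(0.30854, 0.08788) = 74.102° → normalised to [0°, 360°): 74.102°.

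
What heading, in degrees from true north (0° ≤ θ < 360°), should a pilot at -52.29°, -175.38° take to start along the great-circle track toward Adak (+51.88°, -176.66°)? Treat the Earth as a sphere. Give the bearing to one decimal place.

359.2°

Δλ = -176.66 − -175.38 = -1.28°.
θ = atan2( sin Δλ · cos φ₂ , cos φ₁ · sin φ₂ − sin φ₁ · cos φ₂ · cos Δλ )
  = atan2(-0.01379, 0.96945) = -0.815° → normalised to [0°, 360°): 359.185°.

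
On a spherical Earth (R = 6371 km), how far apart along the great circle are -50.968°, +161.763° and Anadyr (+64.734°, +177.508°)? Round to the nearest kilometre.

Δλ = 177.508 − 161.763 = 15.745°.
Δφ = 64.734 − -50.968 = 115.702°.
a = sin²(Δφ/2) + cos φ₁ · cos φ₂ · sin²(Δλ/2) = 0.721888.
c = 2·atan2(√a, √(1−a)) = 2.03060 rad → d = 6371·c ≈ 12936.98 km.

12937 km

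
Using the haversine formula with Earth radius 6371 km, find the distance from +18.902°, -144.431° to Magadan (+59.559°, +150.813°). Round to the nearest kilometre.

Δλ = 150.813 − -144.431 = 295.244°; wrapped into (−180°, 180°]: -64.756°.
Δφ = 59.559 − 18.902 = 40.657°.
a = sin²(Δφ/2) + cos φ₁ · cos φ₂ · sin²(Δλ/2) = 0.258142.
c = 2·atan2(√a, √(1−a)) = 1.06590 rad → d = 6371·c ≈ 6790.86 km.

6791 km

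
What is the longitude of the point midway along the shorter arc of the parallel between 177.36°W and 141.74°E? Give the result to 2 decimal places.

Signed shortest Δλ from -177.36° to +141.74° is -40.90°.
Midpoint longitude = -177.36° + (-40.90°)/2 = -177.36° − 20.45° = -197.81°.
Normalise into (−180°, 180°]: +162.19°.
(The naïve average (-177.36 + +141.74)/2 = -17.81° is on the wrong side of the globe.)

162.19°E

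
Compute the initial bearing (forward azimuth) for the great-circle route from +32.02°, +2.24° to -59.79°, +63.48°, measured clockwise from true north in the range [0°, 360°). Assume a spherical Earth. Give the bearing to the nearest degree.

Δλ = 63.48 − 2.24 = 61.24°.
θ = atan2( sin Δλ · cos φ₂ , cos φ₁ · sin φ₂ − sin φ₁ · cos φ₂ · cos Δλ )
  = atan2(0.44110, -0.86108) = 152.875° → normalised to [0°, 360°): 152.875°.

153°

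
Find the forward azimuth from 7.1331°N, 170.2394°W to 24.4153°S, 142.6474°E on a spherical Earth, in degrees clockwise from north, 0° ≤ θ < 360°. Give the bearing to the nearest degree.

234°

Δλ = 142.6474 − -170.2394 = 312.8868°; wrapped into (−180°, 180°]: -47.1132°.
θ = atan2( sin Δλ · cos φ₂ , cos φ₁ · sin φ₂ − sin φ₁ · cos φ₂ · cos Δλ )
  = atan2(-0.66718, -0.48710) = -126.133° → normalised to [0°, 360°): 233.867°.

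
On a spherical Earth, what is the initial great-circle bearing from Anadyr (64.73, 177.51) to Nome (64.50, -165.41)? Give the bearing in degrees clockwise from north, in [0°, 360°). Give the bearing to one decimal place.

84.1°

Δλ = -165.41 − 177.51 = -342.92°; wrapped into (−180°, 180°]: 17.08°.
θ = atan2( sin Δλ · cos φ₂ , cos φ₁ · sin φ₂ − sin φ₁ · cos φ₂ · cos Δλ )
  = atan2(0.12644, 0.01316) = 84.060° → normalised to [0°, 360°): 84.060°.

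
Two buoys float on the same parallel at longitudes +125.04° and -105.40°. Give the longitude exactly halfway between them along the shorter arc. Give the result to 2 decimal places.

Signed shortest Δλ from +125.04° to -105.40° is +129.56°.
Midpoint longitude = +125.04° + (+129.56°)/2 = +125.04° + 64.78° = +189.82°.
Normalise into (−180°, 180°]: -170.18°.
(The naïve average (+125.04 + -105.40)/2 = 9.82° is on the wrong side of the globe.)

-170.18°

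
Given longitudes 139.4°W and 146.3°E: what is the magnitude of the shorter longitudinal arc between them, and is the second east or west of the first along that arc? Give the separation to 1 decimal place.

Raw difference: 146.3 − -139.4 = 285.7°.
Normalise into (−180°, 180°]: 285.7° − 360° = -74.3°.
Negative ⇒ the second point lies to the west; separation 74.3°.

74.3° west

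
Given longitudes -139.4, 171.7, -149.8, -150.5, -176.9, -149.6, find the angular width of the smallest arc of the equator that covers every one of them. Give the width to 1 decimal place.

Sort the longitudes: -176.9°, -150.5°, -149.8°, -149.6°, -139.4°, +171.7°.
Eastward gaps between consecutive values (wrapping around): 26.4°, 0.7°, 0.2°, 10.2°, 311.1°, 11.4°.
Largest gap = 311.1° ⇒ minimal covering band is its complement: 360° − 311.1° = 48.9°.
Band runs from +171.7° eastward to -139.4°, crossing the antimeridian.

48.9°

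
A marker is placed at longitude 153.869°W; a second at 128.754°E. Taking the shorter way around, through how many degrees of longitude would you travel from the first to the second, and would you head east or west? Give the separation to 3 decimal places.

Raw difference: 128.754 − -153.869 = 282.623°.
Normalise into (−180°, 180°]: 282.623° − 360° = -77.377°.
Negative ⇒ the second point lies to the west; separation 77.377°.

77.377° west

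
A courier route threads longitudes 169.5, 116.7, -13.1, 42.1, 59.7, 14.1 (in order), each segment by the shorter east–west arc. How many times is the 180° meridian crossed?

0

Leg 1: +169.5° → +116.7°, shortest Δλ = -52.8° (west) — does not cross 180°.
Leg 2: +116.7° → -13.1°, shortest Δλ = -129.8° (west) — does not cross 180°.
Leg 3: -13.1° → +42.1°, shortest Δλ = 55.2° (east) — does not cross 180°.
Leg 4: +42.1° → +59.7°, shortest Δλ = 17.6° (east) — does not cross 180°.
Leg 5: +59.7° → +14.1°, shortest Δλ = -45.6° (west) — does not cross 180°.
Total crossings: 0.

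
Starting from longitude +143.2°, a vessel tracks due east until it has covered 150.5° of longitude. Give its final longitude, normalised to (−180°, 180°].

-66.3°

Start at +143.2°; shift +150.5° → +293.7°.
+293.7° lies outside (−180°, 180°]; subtract 360° → -66.3°.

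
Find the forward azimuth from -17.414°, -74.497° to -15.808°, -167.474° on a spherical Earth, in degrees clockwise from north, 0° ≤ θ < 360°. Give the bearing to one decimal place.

Δλ = -167.474 − -74.497 = -92.977°.
θ = atan2( sin Δλ · cos φ₂ , cos φ₁ · sin φ₂ − sin φ₁ · cos φ₂ · cos Δλ )
  = atan2(-0.96088, -0.27488) = -105.964° → normalised to [0°, 360°): 254.036°.

254.0°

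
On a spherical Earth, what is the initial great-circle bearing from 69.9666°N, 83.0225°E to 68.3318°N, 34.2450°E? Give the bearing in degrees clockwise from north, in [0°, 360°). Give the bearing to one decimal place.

287.9°

Δλ = 34.2450 − 83.0225 = -48.7775°.
θ = atan2( sin Δλ · cos φ₂ , cos φ₁ · sin φ₂ − sin φ₁ · cos φ₂ · cos Δλ )
  = atan2(-0.27772, 0.08977) = -72.088° → normalised to [0°, 360°): 287.912°.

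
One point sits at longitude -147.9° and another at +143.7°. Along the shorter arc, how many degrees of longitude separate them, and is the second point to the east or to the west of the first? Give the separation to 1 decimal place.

Raw difference: 143.7 − -147.9 = 291.6°.
Normalise into (−180°, 180°]: 291.6° − 360° = -68.4°.
Negative ⇒ the second point lies to the west; separation 68.4°.

68.4° west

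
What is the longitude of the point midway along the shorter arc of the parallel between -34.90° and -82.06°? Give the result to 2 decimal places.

-58.48°

Signed shortest Δλ from -34.90° to -82.06° is -47.16°.
Midpoint longitude = -34.90° + (-47.16°)/2 = -34.90° − 23.58° = -58.48°.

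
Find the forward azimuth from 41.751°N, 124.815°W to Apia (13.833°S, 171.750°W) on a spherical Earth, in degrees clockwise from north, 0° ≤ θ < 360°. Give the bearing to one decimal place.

Δλ = -171.750 − -124.815 = -46.935°.
θ = atan2( sin Δλ · cos φ₂ , cos φ₁ · sin φ₂ − sin φ₁ · cos φ₂ · cos Δλ )
  = atan2(-0.70939, -0.61988) = -131.148° → normalised to [0°, 360°): 228.852°.

228.9°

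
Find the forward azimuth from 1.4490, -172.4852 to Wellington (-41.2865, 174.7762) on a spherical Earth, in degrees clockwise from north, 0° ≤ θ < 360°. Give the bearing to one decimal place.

193.7°

Δλ = 174.7762 − -172.4852 = 347.2614°; wrapped into (−180°, 180°]: -12.7386°.
θ = atan2( sin Δλ · cos φ₂ , cos φ₁ · sin φ₂ − sin φ₁ · cos φ₂ · cos Δλ )
  = atan2(-0.16569, -0.67815) = -166.270° → normalised to [0°, 360°): 193.730°.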